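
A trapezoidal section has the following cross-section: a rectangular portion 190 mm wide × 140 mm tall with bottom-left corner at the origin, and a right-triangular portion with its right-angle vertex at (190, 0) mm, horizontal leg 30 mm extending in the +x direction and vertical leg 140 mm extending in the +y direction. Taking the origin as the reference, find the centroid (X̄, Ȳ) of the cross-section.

rectangular portion: A = 190 × 140 = 26600.00, centroid at (95.00, 70.00).
triangular portion: A = ½·30·140 = 2100.00, centroid at (200.00, 46.67).
ΣA = 28700.00 mm²
ΣAX̄ = (26600.00)(95.00) + (2100.00)(200.00) = 2947000.00 mm³
ΣAȲ = (26600.00)(70.00) + (2100.00)(46.67) = 1960000.00 mm³
X̄ = 2947000.00 / 28700.00 = 102.68 mm
Ȳ = 1960000.00 / 28700.00 = 68.29 mm

X̄ = 102.68 mm, Ȳ = 68.29 mm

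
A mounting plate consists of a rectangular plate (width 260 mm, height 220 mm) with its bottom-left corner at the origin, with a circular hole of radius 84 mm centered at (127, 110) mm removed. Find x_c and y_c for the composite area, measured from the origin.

x_c = 131.90 mm, y_c = 110.00 mm

plate: A = 260 × 220 = 57200.00, centroid at (130.00, 110.00).
hole: A = −π·84² = -22167.08, centroid at (127.00, 110.00).
ΣA = 35032.92 mm², ΣAx_c = 4620781.12 mm³, ΣAy_c = 3853621.45 mm³.
x_c = 4620781.12/35032.92 = 131.90 mm; y_c = 3853621.45/35032.92 = 110.00 mm.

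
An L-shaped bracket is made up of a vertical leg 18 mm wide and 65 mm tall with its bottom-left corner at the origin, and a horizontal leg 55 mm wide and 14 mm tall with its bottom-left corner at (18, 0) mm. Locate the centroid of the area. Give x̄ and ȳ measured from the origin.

Part | A | x̄ᵢ | ȳᵢ | A·x̄ᵢ | A·ȳᵢ
vertical leg | 1170.00 | 9.00 | 32.50 | 10530.00 | 38025.00
horizontal leg | 770.00 | 45.50 | 7.00 | 35035.00 | 5390.00
Σ | 1940.00 |  |  | 45565.00 | 43415.00
x̄ = 45565.00 / 1940.00 = 23.49 mm
ȳ = 43415.00 / 1940.00 = 22.38 mm

x̄ = 23.49 mm, ȳ = 22.38 mm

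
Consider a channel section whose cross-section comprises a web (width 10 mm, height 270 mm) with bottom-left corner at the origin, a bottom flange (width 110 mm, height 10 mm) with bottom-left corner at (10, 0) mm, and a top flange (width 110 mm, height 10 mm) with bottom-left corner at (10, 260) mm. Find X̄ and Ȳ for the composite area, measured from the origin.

web: A = 10 × 270 = 2700.00, centroid at (5.00, 135.00).
bottom flange: A = 110 × 10 = 1100.00, centroid at (65.00, 5.00).
top flange: A = 110 × 10 = 1100.00, centroid at (65.00, 265.00).
ΣA = 4900.00 mm², ΣAX̄ = 156500.00 mm³, ΣAȲ = 661500.00 mm³.
X̄ = 156500.00/4900.00 = 31.94 mm; Ȳ = 661500.00/4900.00 = 135.00 mm.

X̄ = 31.94 mm, Ȳ = 135.00 mm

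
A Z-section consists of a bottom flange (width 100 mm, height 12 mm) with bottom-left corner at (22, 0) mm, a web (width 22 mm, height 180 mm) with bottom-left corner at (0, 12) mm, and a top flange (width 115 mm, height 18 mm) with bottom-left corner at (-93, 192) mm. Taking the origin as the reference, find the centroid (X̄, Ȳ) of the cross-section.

X̄ = 7.81 mm, Ȳ = 114.41 mm

Part | A | x̄ᵢ | ȳᵢ | A·x̄ᵢ | A·ȳᵢ
bottom flange | 1200.00 | 72.00 | 6.00 | 86400.00 | 7200.00
web | 3960.00 | 11.00 | 102.00 | 43560.00 | 403920.00
top flange | 2070.00 | -35.50 | 201.00 | -73485.00 | 416070.00
Σ | 7230.00 |  |  | 56475.00 | 827190.00
X̄ = 56475.00 / 7230.00 = 7.81 mm
Ȳ = 827190.00 / 7230.00 = 114.41 mm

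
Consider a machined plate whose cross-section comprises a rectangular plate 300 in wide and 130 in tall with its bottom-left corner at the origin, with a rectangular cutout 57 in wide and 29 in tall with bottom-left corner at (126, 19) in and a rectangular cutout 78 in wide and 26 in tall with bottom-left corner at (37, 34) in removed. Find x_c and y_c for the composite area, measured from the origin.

x_c = 154.04 in, y_c = 67.51 in

Part | A | x̄ᵢ | ȳᵢ | A·x̄ᵢ | A·ȳᵢ
plate | 39000.00 | 150.00 | 65.00 | 5850000.00 | 2535000.00
hole 1 | -1653.00 | 154.50 | 33.50 | -255388.50 | -55375.50
hole 2 | -2028.00 | 76.00 | 47.00 | -154128.00 | -95316.00
Σ | 35319.00 |  |  | 5440483.50 | 2384308.50
x_c = 5440483.50 / 35319.00 = 154.04 in
y_c = 2384308.50 / 35319.00 = 67.51 in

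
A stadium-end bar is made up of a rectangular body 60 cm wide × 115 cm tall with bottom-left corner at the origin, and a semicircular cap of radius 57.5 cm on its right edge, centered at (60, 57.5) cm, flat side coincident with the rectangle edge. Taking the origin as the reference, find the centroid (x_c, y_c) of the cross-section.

x_c = 53.36 cm, y_c = 57.50 cm

rectangular body: A = 60 × 115 = 6900.00, centroid at (30.00, 57.50).
semicircular end: A = ½π·57.5² = 5193.45, centroid at (84.40, 57.50).
ΣA = 12093.45 cm²
ΣAx_c = (6900.00)(30.00) + (5193.45)(84.40) = 645346.30 cm³
ΣAy_c = (6900.00)(57.50) + (5193.45)(57.50) = 695373.11 cm³
x_c = 645346.30 / 12093.45 = 53.36 cm
y_c = 695373.11 / 12093.45 = 57.50 cm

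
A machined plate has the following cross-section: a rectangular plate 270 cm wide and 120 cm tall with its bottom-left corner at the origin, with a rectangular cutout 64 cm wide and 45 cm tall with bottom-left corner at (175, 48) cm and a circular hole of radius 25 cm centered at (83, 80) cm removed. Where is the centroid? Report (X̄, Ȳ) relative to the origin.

X̄ = 131.18 cm, Ȳ = 57.48 cm

plate: A = 270 × 120 = 32400.00, centroid at (135.00, 60.00).
hole 1: A = −(64 × 45) = -2880.00, centroid at (207.00, 70.50).
hole 2: A = −π·25² = -1963.50, centroid at (83.00, 80.00).
ΣA = 27556.50 cm², ΣAX̄ = 3614869.88 cm³, ΣAȲ = 1583880.37 cm³.
X̄ = 3614869.88/27556.50 = 131.18 cm; Ȳ = 1583880.37/27556.50 = 57.48 cm.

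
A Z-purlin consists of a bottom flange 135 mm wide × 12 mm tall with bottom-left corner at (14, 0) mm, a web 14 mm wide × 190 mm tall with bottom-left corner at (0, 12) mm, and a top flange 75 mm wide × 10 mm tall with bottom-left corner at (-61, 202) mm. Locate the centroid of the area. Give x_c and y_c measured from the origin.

bottom flange: A = 135 × 12 = 1620.00, centroid at (81.50, 6.00).
web: A = 14 × 190 = 2660.00, centroid at (7.00, 107.00).
top flange: A = 75 × 10 = 750.00, centroid at (-23.50, 207.00).
ΣA = 5030.00 mm², ΣAx_c = 133025.00 mm³, ΣAy_c = 449590.00 mm³.
x_c = 133025.00/5030.00 = 26.45 mm; y_c = 449590.00/5030.00 = 89.38 mm.

x_c = 26.45 mm, y_c = 89.38 mm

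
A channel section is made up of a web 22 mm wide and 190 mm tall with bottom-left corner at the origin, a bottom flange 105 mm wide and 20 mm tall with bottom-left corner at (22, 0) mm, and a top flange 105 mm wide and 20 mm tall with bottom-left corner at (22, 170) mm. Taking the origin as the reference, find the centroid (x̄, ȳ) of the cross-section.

web: A = 22 × 190 = 4180.00, centroid at (11.00, 95.00).
bottom flange: A = 105 × 20 = 2100.00, centroid at (74.50, 10.00).
top flange: A = 105 × 20 = 2100.00, centroid at (74.50, 180.00).
ΣA = 8380.00 mm²
ΣAx̄ = (4180.00)(11.00) + (2100.00)(74.50) + (2100.00)(74.50) = 358880.00 mm³
ΣAȳ = (4180.00)(95.00) + (2100.00)(10.00) + (2100.00)(180.00) = 796100.00 mm³
x̄ = 358880.00 / 8380.00 = 42.83 mm
ȳ = 796100.00 / 8380.00 = 95.00 mm

x̄ = 42.83 mm, ȳ = 95.00 mm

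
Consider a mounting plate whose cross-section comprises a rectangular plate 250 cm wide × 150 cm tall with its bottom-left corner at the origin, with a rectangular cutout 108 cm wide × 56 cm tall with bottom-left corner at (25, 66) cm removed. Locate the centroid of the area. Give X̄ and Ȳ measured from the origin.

plate: A = 250 × 150 = 37500.00, centroid at (125.00, 75.00).
hole: A = −(108 × 56) = -6048.00, centroid at (79.00, 94.00).
ΣA = 31452.00 cm²
ΣAX̄ = (37500.00)(125.00) + (-6048.00)(79.00) = 4209708.00 cm³
ΣAȲ = (37500.00)(75.00) + (-6048.00)(94.00) = 2243988.00 cm³
X̄ = 4209708.00 / 31452.00 = 133.85 cm
Ȳ = 2243988.00 / 31452.00 = 71.35 cm

X̄ = 133.85 cm, Ȳ = 71.35 cm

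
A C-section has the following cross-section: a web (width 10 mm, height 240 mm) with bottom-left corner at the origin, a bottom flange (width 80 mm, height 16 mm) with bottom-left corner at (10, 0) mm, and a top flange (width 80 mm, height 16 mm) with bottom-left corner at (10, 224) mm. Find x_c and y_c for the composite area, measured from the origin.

x_c = 28.23 mm, y_c = 120.00 mm

web: A = 10 × 240 = 2400.00, centroid at (5.00, 120.00).
bottom flange: A = 80 × 16 = 1280.00, centroid at (50.00, 8.00).
top flange: A = 80 × 16 = 1280.00, centroid at (50.00, 232.00).
ΣA = 4960.00 mm², ΣAx_c = 140000.00 mm³, ΣAy_c = 595200.00 mm³.
x_c = 140000.00/4960.00 = 28.23 mm; y_c = 595200.00/4960.00 = 120.00 mm.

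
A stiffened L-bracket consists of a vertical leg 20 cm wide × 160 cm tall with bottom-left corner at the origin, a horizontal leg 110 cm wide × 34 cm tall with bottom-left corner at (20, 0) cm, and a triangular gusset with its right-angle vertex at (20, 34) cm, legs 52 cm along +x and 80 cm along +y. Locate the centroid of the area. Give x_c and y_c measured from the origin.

x_c = 43.25 cm, y_c = 49.42 cm

Part | A | x̄ᵢ | ȳᵢ | A·x̄ᵢ | A·ȳᵢ
vertical leg | 3200.00 | 10.00 | 80.00 | 32000.00 | 256000.00
horizontal leg | 3740.00 | 75.00 | 17.00 | 280500.00 | 63580.00
gusset | 2080.00 | 37.33 | 60.67 | 77653.33 | 126186.67
Σ | 9020.00 |  |  | 390153.33 | 445766.67
x_c = 390153.33 / 9020.00 = 43.25 cm
y_c = 445766.67 / 9020.00 = 49.42 cm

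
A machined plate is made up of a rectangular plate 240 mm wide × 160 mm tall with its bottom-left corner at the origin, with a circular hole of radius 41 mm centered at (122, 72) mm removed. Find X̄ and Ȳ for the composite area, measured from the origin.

X̄ = 119.68 mm, Ȳ = 81.28 mm

Part | A | x̄ᵢ | ȳᵢ | A·x̄ᵢ | A·ȳᵢ
plate | 38400.00 | 120.00 | 80.00 | 4608000.00 | 3072000.00
hole | -5281.02 | 122.00 | 72.00 | -644284.10 | -380233.24
Σ | 33118.98 |  |  | 3963715.90 | 2691766.76
X̄ = 3963715.90 / 33118.98 = 119.68 mm
Ȳ = 2691766.76 / 33118.98 = 81.28 mm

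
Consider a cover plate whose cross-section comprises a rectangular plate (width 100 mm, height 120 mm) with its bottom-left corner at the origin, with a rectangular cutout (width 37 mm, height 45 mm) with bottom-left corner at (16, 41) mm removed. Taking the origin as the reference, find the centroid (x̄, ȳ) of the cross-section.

plate: A = 100 × 120 = 12000.00, centroid at (50.00, 60.00).
hole: A = −(37 × 45) = -1665.00, centroid at (34.50, 63.50).
ΣA = 10335.00 mm²
ΣAx̄ = (12000.00)(50.00) + (-1665.00)(34.50) = 542557.50 mm³
ΣAȳ = (12000.00)(60.00) + (-1665.00)(63.50) = 614272.50 mm³
x̄ = 542557.50 / 10335.00 = 52.50 mm
ȳ = 614272.50 / 10335.00 = 59.44 mm

x̄ = 52.50 mm, ȳ = 59.44 mm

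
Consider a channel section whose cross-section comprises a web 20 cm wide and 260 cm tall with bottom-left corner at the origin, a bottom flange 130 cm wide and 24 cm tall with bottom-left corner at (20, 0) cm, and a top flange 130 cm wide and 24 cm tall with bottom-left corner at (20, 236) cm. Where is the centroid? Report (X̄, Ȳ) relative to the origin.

X̄ = 50.91 cm, Ȳ = 130.00 cm

web: A = 20 × 260 = 5200.00, centroid at (10.00, 130.00).
bottom flange: A = 130 × 24 = 3120.00, centroid at (85.00, 12.00).
top flange: A = 130 × 24 = 3120.00, centroid at (85.00, 248.00).
ΣA = 11440.00 cm²
ΣAX̄ = (5200.00)(10.00) + (3120.00)(85.00) + (3120.00)(85.00) = 582400.00 cm³
ΣAȲ = (5200.00)(130.00) + (3120.00)(12.00) + (3120.00)(248.00) = 1487200.00 cm³
X̄ = 582400.00 / 11440.00 = 50.91 cm
Ȳ = 1487200.00 / 11440.00 = 130.00 cm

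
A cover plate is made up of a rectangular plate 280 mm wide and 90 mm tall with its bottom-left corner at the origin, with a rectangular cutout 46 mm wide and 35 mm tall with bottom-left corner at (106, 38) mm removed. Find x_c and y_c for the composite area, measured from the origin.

plate: A = 280 × 90 = 25200.00, centroid at (140.00, 45.00).
hole: A = −(46 × 35) = -1610.00, centroid at (129.00, 55.50).
ΣA = 23590.00 mm²
ΣAx_c = (25200.00)(140.00) + (-1610.00)(129.00) = 3320310.00 mm³
ΣAy_c = (25200.00)(45.00) + (-1610.00)(55.50) = 1044645.00 mm³
x_c = 3320310.00 / 23590.00 = 140.75 mm
y_c = 1044645.00 / 23590.00 = 44.28 mm

x_c = 140.75 mm, y_c = 44.28 mm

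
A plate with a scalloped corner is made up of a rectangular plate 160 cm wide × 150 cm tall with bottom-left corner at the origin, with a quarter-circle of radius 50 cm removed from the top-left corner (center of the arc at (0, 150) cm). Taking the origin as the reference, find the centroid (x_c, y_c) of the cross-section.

x_c = 85.24 cm, y_c = 70.21 cm

plate: A = 160 × 150 = 24000.00, centroid at (80.00, 75.00).
removed quarter-circle: A = −¼π·50² = -1963.50, centroid at (21.22, 128.78).
ΣA = 22036.50 cm²
ΣAx_c = (24000.00)(80.00) + (-1963.50)(21.22) = 1878333.33 cm³
ΣAy_c = (24000.00)(75.00) + (-1963.50)(128.78) = 1547142.36 cm³
x_c = 1878333.33 / 22036.50 = 85.24 cm
y_c = 1547142.36 / 22036.50 = 70.21 cm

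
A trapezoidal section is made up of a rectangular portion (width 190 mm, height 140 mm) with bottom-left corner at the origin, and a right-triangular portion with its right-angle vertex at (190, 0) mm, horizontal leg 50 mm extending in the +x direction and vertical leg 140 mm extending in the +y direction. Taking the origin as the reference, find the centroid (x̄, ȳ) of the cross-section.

x̄ = 107.98 mm, ȳ = 67.29 mm

rectangular portion: A = 190 × 140 = 26600.00, centroid at (95.00, 70.00).
triangular portion: A = ½·50·140 = 3500.00, centroid at (206.67, 46.67).
ΣA = 30100.00 mm²
ΣAx̄ = (26600.00)(95.00) + (3500.00)(206.67) = 3250333.33 mm³
ΣAȳ = (26600.00)(70.00) + (3500.00)(46.67) = 2025333.33 mm³
x̄ = 3250333.33 / 30100.00 = 107.98 mm
ȳ = 2025333.33 / 30100.00 = 67.29 mm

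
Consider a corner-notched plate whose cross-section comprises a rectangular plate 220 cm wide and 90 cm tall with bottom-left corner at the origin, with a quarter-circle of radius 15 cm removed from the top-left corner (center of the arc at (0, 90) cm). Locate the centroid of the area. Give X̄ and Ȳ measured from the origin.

plate: A = 220 × 90 = 19800.00, centroid at (110.00, 45.00).
removed quarter-circle: A = −¼π·15² = -176.71, centroid at (6.37, 83.63).
ΣA = 19623.29 cm², ΣAX̄ = 2176875.00 cm³, ΣAȲ = 876220.69 cm³.
X̄ = 2176875.00/19623.29 = 110.93 cm; Ȳ = 876220.69/19623.29 = 44.65 cm.

X̄ = 110.93 cm, Ȳ = 44.65 cm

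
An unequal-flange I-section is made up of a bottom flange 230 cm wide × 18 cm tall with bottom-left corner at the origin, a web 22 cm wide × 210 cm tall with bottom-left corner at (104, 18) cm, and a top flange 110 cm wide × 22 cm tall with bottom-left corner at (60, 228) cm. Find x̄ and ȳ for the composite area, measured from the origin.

x̄ = 115.00 cm, ȳ = 105.89 cm

bottom flange: A = 230 × 18 = 4140.00, centroid at (115.00, 9.00).
web: A = 22 × 210 = 4620.00, centroid at (115.00, 123.00).
top flange: A = 110 × 22 = 2420.00, centroid at (115.00, 239.00).
ΣA = 11180.00 cm²
ΣAx̄ = (4140.00)(115.00) + (4620.00)(115.00) + (2420.00)(115.00) = 1285700.00 cm³
ΣAȳ = (4140.00)(9.00) + (4620.00)(123.00) + (2420.00)(239.00) = 1183900.00 cm³
x̄ = 1285700.00 / 11180.00 = 115.00 cm
ȳ = 1183900.00 / 11180.00 = 105.89 cm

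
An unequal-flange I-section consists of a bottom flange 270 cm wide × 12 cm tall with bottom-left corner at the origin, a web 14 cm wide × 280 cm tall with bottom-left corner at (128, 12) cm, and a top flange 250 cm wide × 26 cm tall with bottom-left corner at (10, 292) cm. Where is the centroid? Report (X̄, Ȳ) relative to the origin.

Part | A | x̄ᵢ | ȳᵢ | A·x̄ᵢ | A·ȳᵢ
bottom flange | 3240.00 | 135.00 | 6.00 | 437400.00 | 19440.00
web | 3920.00 | 135.00 | 152.00 | 529200.00 | 595840.00
top flange | 6500.00 | 135.00 | 305.00 | 877500.00 | 1982500.00
Σ | 13660.00 |  |  | 1844100.00 | 2597780.00
X̄ = 1844100.00 / 13660.00 = 135.00 cm
Ȳ = 2597780.00 / 13660.00 = 190.17 cm

X̄ = 135.00 cm, Ȳ = 190.17 cm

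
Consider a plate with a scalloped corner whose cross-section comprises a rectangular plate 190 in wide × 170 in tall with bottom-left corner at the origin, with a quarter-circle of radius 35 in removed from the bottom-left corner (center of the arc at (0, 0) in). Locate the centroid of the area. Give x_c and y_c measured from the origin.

x_c = 97.46 in, y_c = 87.15 in

plate: A = 190 × 170 = 32300.00, centroid at (95.00, 85.00).
removed quarter-circle: A = −¼π·35² = -962.11, centroid at (14.85, 14.85).
ΣA = 31337.89 in², ΣAx_c = 3054208.33 in³, ΣAy_c = 2731208.33 in³.
x_c = 3054208.33/31337.89 = 97.46 in; y_c = 2731208.33/31337.89 = 87.15 in.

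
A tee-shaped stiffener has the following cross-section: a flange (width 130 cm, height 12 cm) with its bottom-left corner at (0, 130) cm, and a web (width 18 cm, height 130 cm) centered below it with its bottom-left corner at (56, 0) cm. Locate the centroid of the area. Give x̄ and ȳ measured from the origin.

x̄ = 65.00 cm, ȳ = 93.40 cm

web: A = 18 × 130 = 2340.00, centroid at (65.00, 65.00).
flange: A = 130 × 12 = 1560.00, centroid at (65.00, 136.00).
ΣA = 3900.00 cm², ΣAx̄ = 253500.00 cm³, ΣAȳ = 364260.00 cm³.
x̄ = 253500.00/3900.00 = 65.00 cm; ȳ = 364260.00/3900.00 = 93.40 cm.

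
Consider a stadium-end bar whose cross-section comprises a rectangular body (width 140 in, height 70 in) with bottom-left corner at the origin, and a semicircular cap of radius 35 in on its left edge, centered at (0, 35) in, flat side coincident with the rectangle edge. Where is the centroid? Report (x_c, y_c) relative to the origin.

x_c = 56.07 in, y_c = 35.00 in

rectangular body: A = 140 × 70 = 9800.00, centroid at (70.00, 35.00).
semicircular end: A = ½π·35² = 1924.23, centroid at (-14.85, 35.00).
ΣA = 11724.23 in², ΣAx_c = 657416.67 in³, ΣAy_c = 410347.89 in³.
x_c = 657416.67/11724.23 = 56.07 in; y_c = 410347.89/11724.23 = 35.00 in.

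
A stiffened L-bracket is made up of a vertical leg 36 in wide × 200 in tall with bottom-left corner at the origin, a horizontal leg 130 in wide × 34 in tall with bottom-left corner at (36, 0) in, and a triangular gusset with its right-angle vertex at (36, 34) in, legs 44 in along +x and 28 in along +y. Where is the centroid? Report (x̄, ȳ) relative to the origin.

vertical leg: A = 36 × 200 = 7200.00, centroid at (18.00, 100.00).
horizontal leg: A = 130 × 34 = 4420.00, centroid at (101.00, 17.00).
gusset: A = ½·44·28 = 616.00, centroid at (50.67, 43.33).
ΣA = 12236.00 in²
ΣAx̄ = (7200.00)(18.00) + (4420.00)(101.00) + (616.00)(50.67) = 607230.67 in³
ΣAȳ = (7200.00)(100.00) + (4420.00)(17.00) + (616.00)(43.33) = 821833.33 in³
x̄ = 607230.67 / 12236.00 = 49.63 in
ȳ = 821833.33 / 12236.00 = 67.17 in

x̄ = 49.63 in, ȳ = 67.17 in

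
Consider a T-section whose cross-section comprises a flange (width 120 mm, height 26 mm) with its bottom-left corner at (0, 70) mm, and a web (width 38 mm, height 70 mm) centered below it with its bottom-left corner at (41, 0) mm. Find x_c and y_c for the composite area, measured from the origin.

web: A = 38 × 70 = 2660.00, centroid at (60.00, 35.00).
flange: A = 120 × 26 = 3120.00, centroid at (60.00, 83.00).
ΣA = 5780.00 mm², ΣAx_c = 346800.00 mm³, ΣAy_c = 352060.00 mm³.
x_c = 346800.00/5780.00 = 60.00 mm; y_c = 352060.00/5780.00 = 60.91 mm.

x_c = 60.00 mm, y_c = 60.91 mm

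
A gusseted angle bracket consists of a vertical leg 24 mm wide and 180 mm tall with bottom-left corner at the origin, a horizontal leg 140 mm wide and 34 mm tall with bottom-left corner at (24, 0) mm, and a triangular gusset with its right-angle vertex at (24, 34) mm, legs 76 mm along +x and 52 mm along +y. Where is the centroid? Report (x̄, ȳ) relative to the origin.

x̄ = 53.98 mm, ȳ = 51.66 mm

vertical leg: A = 24 × 180 = 4320.00, centroid at (12.00, 90.00).
horizontal leg: A = 140 × 34 = 4760.00, centroid at (94.00, 17.00).
gusset: A = ½·76·52 = 1976.00, centroid at (49.33, 51.33).
ΣA = 11056.00 mm²
ΣAx̄ = (4320.00)(12.00) + (4760.00)(94.00) + (1976.00)(49.33) = 596762.67 mm³
ΣAȳ = (4320.00)(90.00) + (4760.00)(17.00) + (1976.00)(51.33) = 571154.67 mm³
x̄ = 596762.67 / 11056.00 = 53.98 mm
ȳ = 571154.67 / 11056.00 = 51.66 mm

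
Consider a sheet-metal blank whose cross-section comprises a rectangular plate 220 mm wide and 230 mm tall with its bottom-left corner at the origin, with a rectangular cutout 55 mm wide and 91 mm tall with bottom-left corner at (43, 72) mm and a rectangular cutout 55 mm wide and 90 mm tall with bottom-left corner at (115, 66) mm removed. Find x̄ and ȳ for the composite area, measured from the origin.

plate: A = 220 × 230 = 50600.00, centroid at (110.00, 115.00).
hole 1: A = −(55 × 91) = -5005.00, centroid at (70.50, 117.50).
hole 2: A = −(55 × 90) = -4950.00, centroid at (142.50, 111.00).
ΣA = 40645.00 mm²
ΣAx̄ = (50600.00)(110.00) + (-5005.00)(70.50) + (-4950.00)(142.50) = 4507772.50 mm³
ΣAȳ = (50600.00)(115.00) + (-5005.00)(117.50) + (-4950.00)(111.00) = 4681462.50 mm³
x̄ = 4507772.50 / 40645.00 = 110.91 mm
ȳ = 4681462.50 / 40645.00 = 115.18 mm

x̄ = 110.91 mm, ȳ = 115.18 mm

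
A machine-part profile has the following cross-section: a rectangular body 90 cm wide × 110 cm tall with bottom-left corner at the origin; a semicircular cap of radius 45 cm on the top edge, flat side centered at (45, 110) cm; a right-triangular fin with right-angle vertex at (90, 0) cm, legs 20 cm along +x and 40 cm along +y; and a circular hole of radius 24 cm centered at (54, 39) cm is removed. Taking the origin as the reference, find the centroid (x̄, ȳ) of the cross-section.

x̄ = 45.38 cm, ȳ = 76.25 cm

rectangular body: A = 90 × 110 = 9900.00, centroid at (45.00, 55.00).
semicircular top: A = ½π·45² = 3180.86, centroid at (45.00, 129.10).
triangular fin: A = ½·20·40 = 400.00, centroid at (96.67, 13.33).
hole: A = −π·24² = -1809.56, centroid at (54.00, 39.00).
ΣA = 11671.31 cm², ΣAx̄ = 529589.38 cm³, ΣAȳ = 889905.48 cm³.
x̄ = 529589.38/11671.31 = 45.38 cm; ȳ = 889905.48/11671.31 = 76.25 cm.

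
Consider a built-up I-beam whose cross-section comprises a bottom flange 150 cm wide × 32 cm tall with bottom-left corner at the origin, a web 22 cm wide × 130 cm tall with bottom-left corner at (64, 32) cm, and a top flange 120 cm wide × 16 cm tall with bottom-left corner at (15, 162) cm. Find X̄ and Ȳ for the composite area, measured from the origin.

Part | A | x̄ᵢ | ȳᵢ | A·x̄ᵢ | A·ȳᵢ
bottom flange | 4800.00 | 75.00 | 16.00 | 360000.00 | 76800.00
web | 2860.00 | 75.00 | 97.00 | 214500.00 | 277420.00
top flange | 1920.00 | 75.00 | 170.00 | 144000.00 | 326400.00
Σ | 9580.00 |  |  | 718500.00 | 680620.00
X̄ = 718500.00 / 9580.00 = 75.00 cm
Ȳ = 680620.00 / 9580.00 = 71.05 cm

X̄ = 75.00 cm, Ȳ = 71.05 cm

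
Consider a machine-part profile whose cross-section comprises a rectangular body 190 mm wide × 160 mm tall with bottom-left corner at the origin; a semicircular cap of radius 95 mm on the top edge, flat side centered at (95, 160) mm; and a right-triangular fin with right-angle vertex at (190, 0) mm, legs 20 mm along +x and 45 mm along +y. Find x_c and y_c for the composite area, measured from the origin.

rectangular body: A = 190 × 160 = 30400.00, centroid at (95.00, 80.00).
semicircular top: A = ½π·95² = 14176.44, centroid at (95.00, 200.32).
triangular fin: A = ½·20·45 = 450.00, centroid at (196.67, 15.00).
ΣA = 45026.44 mm², ΣAx_c = 4323261.50 mm³, ΣAy_c = 5278563.23 mm³.
x_c = 4323261.50/45026.44 = 96.02 mm; y_c = 5278563.23/45026.44 = 117.23 mm.

x_c = 96.02 mm, y_c = 117.23 mm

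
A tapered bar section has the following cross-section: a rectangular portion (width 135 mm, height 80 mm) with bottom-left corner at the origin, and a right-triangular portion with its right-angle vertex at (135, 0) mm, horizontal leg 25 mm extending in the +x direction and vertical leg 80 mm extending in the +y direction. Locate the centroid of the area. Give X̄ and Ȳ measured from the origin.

X̄ = 73.93 mm, Ȳ = 38.87 mm

Part | A | x̄ᵢ | ȳᵢ | A·x̄ᵢ | A·ȳᵢ
rectangular portion | 10800.00 | 67.50 | 40.00 | 729000.00 | 432000.00
triangular portion | 1000.00 | 143.33 | 26.67 | 143333.33 | 26666.67
Σ | 11800.00 |  |  | 872333.33 | 458666.67
X̄ = 872333.33 / 11800.00 = 73.93 mm
Ȳ = 458666.67 / 11800.00 = 38.87 mm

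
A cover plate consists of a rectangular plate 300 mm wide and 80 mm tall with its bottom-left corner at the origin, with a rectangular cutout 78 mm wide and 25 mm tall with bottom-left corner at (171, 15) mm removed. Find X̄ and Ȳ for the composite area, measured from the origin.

X̄ = 144.69 mm, Ȳ = 41.11 mm

plate: A = 300 × 80 = 24000.00, centroid at (150.00, 40.00).
hole: A = −(78 × 25) = -1950.00, centroid at (210.00, 27.50).
ΣA = 22050.00 mm²
ΣAX̄ = (24000.00)(150.00) + (-1950.00)(210.00) = 3190500.00 mm³
ΣAȲ = (24000.00)(40.00) + (-1950.00)(27.50) = 906375.00 mm³
X̄ = 3190500.00 / 22050.00 = 144.69 mm
Ȳ = 906375.00 / 22050.00 = 41.11 mm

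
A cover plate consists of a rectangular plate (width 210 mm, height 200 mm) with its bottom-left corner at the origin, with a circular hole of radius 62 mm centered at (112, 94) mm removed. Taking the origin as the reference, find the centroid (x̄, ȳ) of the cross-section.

plate: A = 210 × 200 = 42000.00, centroid at (105.00, 100.00).
hole: A = −π·62² = -12076.28, centroid at (112.00, 94.00).
ΣA = 29923.72 mm²
ΣAx̄ = (42000.00)(105.00) + (-12076.28)(112.00) = 3057456.40 mm³
ΣAȳ = (42000.00)(100.00) + (-12076.28)(94.00) = 3064829.48 mm³
x̄ = 3057456.40 / 29923.72 = 102.18 mm
ȳ = 3064829.48 / 29923.72 = 102.42 mm

x̄ = 102.18 mm, ȳ = 102.42 mm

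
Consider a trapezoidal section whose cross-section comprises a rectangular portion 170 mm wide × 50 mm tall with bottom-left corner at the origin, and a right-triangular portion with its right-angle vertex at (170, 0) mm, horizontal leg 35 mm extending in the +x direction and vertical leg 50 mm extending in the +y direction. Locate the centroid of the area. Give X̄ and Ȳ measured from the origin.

X̄ = 94.02 mm, Ȳ = 24.22 mm

rectangular portion: A = 170 × 50 = 8500.00, centroid at (85.00, 25.00).
triangular portion: A = ½·35·50 = 875.00, centroid at (181.67, 16.67).
ΣA = 9375.00 mm², ΣAX̄ = 881458.33 mm³, ΣAȲ = 227083.33 mm³.
X̄ = 881458.33/9375.00 = 94.02 mm; Ȳ = 227083.33/9375.00 = 24.22 mm.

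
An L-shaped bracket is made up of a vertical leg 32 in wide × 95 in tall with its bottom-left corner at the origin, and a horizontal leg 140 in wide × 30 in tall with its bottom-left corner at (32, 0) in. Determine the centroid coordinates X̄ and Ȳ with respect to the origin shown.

Part | A | x̄ᵢ | ȳᵢ | A·x̄ᵢ | A·ȳᵢ
vertical leg | 3040.00 | 16.00 | 47.50 | 48640.00 | 144400.00
horizontal leg | 4200.00 | 102.00 | 15.00 | 428400.00 | 63000.00
Σ | 7240.00 |  |  | 477040.00 | 207400.00
X̄ = 477040.00 / 7240.00 = 65.89 in
Ȳ = 207400.00 / 7240.00 = 28.65 in

X̄ = 65.89 in, Ȳ = 28.65 in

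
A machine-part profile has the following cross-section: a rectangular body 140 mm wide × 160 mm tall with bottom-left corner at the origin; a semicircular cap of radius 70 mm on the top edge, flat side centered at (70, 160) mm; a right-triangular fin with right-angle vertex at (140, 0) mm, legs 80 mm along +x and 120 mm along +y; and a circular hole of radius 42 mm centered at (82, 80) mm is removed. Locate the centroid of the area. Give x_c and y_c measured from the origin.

rectangular body: A = 140 × 160 = 22400.00, centroid at (70.00, 80.00).
semicircular top: A = ½π·70² = 7696.90, centroid at (70.00, 189.71).
triangular fin: A = ½·80·120 = 4800.00, centroid at (166.67, 40.00).
hole: A = −π·42² = -5541.77, centroid at (82.00, 80.00).
ΣA = 29355.13 mm²
ΣAx_c = (22400.00)(70.00) + (7696.90)(70.00) + (4800.00)(166.67) + (-5541.77)(82.00) = 2452358.05 mm³
ΣAy_c = (22400.00)(80.00) + (7696.90)(189.71) + (4800.00)(40.00) + (-5541.77)(80.00) = 3000829.43 mm³
x_c = 2452358.05 / 29355.13 = 83.54 mm
y_c = 3000829.43 / 29355.13 = 102.23 mm

x_c = 83.54 mm, y_c = 102.23 mm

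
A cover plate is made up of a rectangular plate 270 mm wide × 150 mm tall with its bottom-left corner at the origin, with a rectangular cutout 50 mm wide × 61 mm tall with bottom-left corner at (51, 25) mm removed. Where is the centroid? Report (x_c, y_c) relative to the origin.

x_c = 139.81 mm, y_c = 76.59 mm

plate: A = 270 × 150 = 40500.00, centroid at (135.00, 75.00).
hole: A = −(50 × 61) = -3050.00, centroid at (76.00, 55.50).
ΣA = 37450.00 mm², ΣAx_c = 5235700.00 mm³, ΣAy_c = 2868225.00 mm³.
x_c = 5235700.00/37450.00 = 139.81 mm; y_c = 2868225.00/37450.00 = 76.59 mm.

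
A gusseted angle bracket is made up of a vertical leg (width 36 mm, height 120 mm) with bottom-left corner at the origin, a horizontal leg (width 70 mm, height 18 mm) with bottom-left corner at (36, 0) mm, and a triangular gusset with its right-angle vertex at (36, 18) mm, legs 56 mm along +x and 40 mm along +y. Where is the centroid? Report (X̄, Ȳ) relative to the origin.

X̄ = 34.10 mm, Ȳ = 45.62 mm

Part | A | x̄ᵢ | ȳᵢ | A·x̄ᵢ | A·ȳᵢ
vertical leg | 4320.00 | 18.00 | 60.00 | 77760.00 | 259200.00
horizontal leg | 1260.00 | 71.00 | 9.00 | 89460.00 | 11340.00
gusset | 1120.00 | 54.67 | 31.33 | 61226.67 | 35093.33
Σ | 6700.00 |  |  | 228446.67 | 305633.33
X̄ = 228446.67 / 6700.00 = 34.10 mm
Ȳ = 305633.33 / 6700.00 = 45.62 mm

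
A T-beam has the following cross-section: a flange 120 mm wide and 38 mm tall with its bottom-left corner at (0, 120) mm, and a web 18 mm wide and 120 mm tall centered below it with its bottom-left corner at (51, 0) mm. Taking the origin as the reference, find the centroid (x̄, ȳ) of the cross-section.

web: A = 18 × 120 = 2160.00, centroid at (60.00, 60.00).
flange: A = 120 × 38 = 4560.00, centroid at (60.00, 139.00).
ΣA = 6720.00 mm²
ΣAx̄ = (2160.00)(60.00) + (4560.00)(60.00) = 403200.00 mm³
ΣAȳ = (2160.00)(60.00) + (4560.00)(139.00) = 763440.00 mm³
x̄ = 403200.00 / 6720.00 = 60.00 mm
ȳ = 763440.00 / 6720.00 = 113.61 mm

x̄ = 60.00 mm, ȳ = 113.61 mm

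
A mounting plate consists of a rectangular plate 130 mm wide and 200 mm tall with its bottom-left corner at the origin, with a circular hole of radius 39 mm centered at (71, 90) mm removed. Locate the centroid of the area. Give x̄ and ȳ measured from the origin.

x̄ = 63.65 mm, ȳ = 102.25 mm

Part | A | x̄ᵢ | ȳᵢ | A·x̄ᵢ | A·ȳᵢ
plate | 26000.00 | 65.00 | 100.00 | 1690000.00 | 2600000.00
hole | -4778.36 | 71.00 | 90.00 | -339263.73 | -430052.62
Σ | 21221.64 |  |  | 1350736.27 | 2169947.38
x̄ = 1350736.27 / 21221.64 = 63.65 mm
ȳ = 2169947.38 / 21221.64 = 102.25 mm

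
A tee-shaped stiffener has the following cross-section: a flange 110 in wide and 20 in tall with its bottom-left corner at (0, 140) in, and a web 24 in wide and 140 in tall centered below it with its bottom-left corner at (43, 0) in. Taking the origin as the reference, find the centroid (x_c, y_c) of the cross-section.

web: A = 24 × 140 = 3360.00, centroid at (55.00, 70.00).
flange: A = 110 × 20 = 2200.00, centroid at (55.00, 150.00).
ΣA = 5560.00 in²
ΣAx_c = (3360.00)(55.00) + (2200.00)(55.00) = 305800.00 in³
ΣAy_c = (3360.00)(70.00) + (2200.00)(150.00) = 565200.00 in³
x_c = 305800.00 / 5560.00 = 55.00 in
y_c = 565200.00 / 5560.00 = 101.65 in

x_c = 55.00 in, y_c = 101.65 in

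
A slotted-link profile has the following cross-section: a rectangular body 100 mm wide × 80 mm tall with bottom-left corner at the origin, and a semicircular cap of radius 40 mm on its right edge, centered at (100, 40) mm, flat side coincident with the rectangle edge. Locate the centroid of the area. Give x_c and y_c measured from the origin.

Part | A | x̄ᵢ | ȳᵢ | A·x̄ᵢ | A·ȳᵢ
rectangular body | 8000.00 | 50.00 | 40.00 | 400000.00 | 320000.00
semicircular end | 2513.27 | 116.98 | 40.00 | 293994.08 | 100530.96
Σ | 10513.27 |  |  | 693994.08 | 420530.96
x_c = 693994.08 / 10513.27 = 66.01 mm
y_c = 420530.96 / 10513.27 = 40.00 mm

x_c = 66.01 mm, y_c = 40.00 mm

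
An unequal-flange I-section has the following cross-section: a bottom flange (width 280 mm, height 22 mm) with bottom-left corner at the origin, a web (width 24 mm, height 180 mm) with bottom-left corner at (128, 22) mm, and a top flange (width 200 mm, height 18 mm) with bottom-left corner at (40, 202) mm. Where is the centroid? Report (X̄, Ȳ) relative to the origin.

X̄ = 140.00 mm, Ȳ = 93.12 mm

bottom flange: A = 280 × 22 = 6160.00, centroid at (140.00, 11.00).
web: A = 24 × 180 = 4320.00, centroid at (140.00, 112.00).
top flange: A = 200 × 18 = 3600.00, centroid at (140.00, 211.00).
ΣA = 14080.00 mm²
ΣAX̄ = (6160.00)(140.00) + (4320.00)(140.00) + (3600.00)(140.00) = 1971200.00 mm³
ΣAȲ = (6160.00)(11.00) + (4320.00)(112.00) + (3600.00)(211.00) = 1311200.00 mm³
X̄ = 1971200.00 / 14080.00 = 140.00 mm
Ȳ = 1311200.00 / 14080.00 = 93.12 mm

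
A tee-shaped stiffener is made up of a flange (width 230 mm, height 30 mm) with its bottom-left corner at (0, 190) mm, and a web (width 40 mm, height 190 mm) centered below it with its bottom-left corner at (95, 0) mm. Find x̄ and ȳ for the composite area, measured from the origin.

x̄ = 115.00 mm, ȳ = 147.34 mm

web: A = 40 × 190 = 7600.00, centroid at (115.00, 95.00).
flange: A = 230 × 30 = 6900.00, centroid at (115.00, 205.00).
ΣA = 14500.00 mm², ΣAx̄ = 1667500.00 mm³, ΣAȳ = 2136500.00 mm³.
x̄ = 1667500.00/14500.00 = 115.00 mm; ȳ = 2136500.00/14500.00 = 147.34 mm.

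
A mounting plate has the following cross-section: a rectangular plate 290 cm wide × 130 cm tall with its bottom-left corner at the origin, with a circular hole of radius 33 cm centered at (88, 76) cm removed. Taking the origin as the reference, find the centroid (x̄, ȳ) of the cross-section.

x̄ = 150.69 cm, ȳ = 63.90 cm

plate: A = 290 × 130 = 37700.00, centroid at (145.00, 65.00).
hole: A = −π·33² = -3421.19, centroid at (88.00, 76.00).
ΣA = 34278.81 cm², ΣAx̄ = 5165434.89 cm³, ΣAȳ = 2190489.23 cm³.
x̄ = 5165434.89/34278.81 = 150.69 cm; ȳ = 2190489.23/34278.81 = 63.90 cm.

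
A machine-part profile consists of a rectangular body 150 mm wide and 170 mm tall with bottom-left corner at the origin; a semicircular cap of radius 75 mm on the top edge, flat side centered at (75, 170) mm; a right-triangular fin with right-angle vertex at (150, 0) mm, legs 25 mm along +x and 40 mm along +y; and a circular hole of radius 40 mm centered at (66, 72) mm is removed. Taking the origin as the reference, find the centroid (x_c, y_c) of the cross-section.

Part | A | x̄ᵢ | ȳᵢ | A·x̄ᵢ | A·ȳᵢ
rectangular body | 25500.00 | 75.00 | 85.00 | 1912500.00 | 2167500.00
semicircular top | 8835.73 | 75.00 | 201.83 | 662679.70 | 1783323.99
triangular fin | 500.00 | 158.33 | 13.33 | 79166.67 | 6666.67
hole | -5026.55 | 66.00 | 72.00 | -331752.18 | -361911.47
Σ | 29809.18 |  |  | 2322594.18 | 3595579.18
x_c = 2322594.18 / 29809.18 = 77.92 mm
y_c = 3595579.18 / 29809.18 = 120.62 mm

x_c = 77.92 mm, y_c = 120.62 mm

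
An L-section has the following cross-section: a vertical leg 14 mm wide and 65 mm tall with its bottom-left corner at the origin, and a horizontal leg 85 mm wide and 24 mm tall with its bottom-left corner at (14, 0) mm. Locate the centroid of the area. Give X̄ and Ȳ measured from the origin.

X̄ = 41.23 mm, Ȳ = 18.32 mm

vertical leg: A = 14 × 65 = 910.00, centroid at (7.00, 32.50).
horizontal leg: A = 85 × 24 = 2040.00, centroid at (56.50, 12.00).
ΣA = 2950.00 mm²
ΣAX̄ = (910.00)(7.00) + (2040.00)(56.50) = 121630.00 mm³
ΣAȲ = (910.00)(32.50) + (2040.00)(12.00) = 54055.00 mm³
X̄ = 121630.00 / 2950.00 = 41.23 mm
Ȳ = 54055.00 / 2950.00 = 18.32 mm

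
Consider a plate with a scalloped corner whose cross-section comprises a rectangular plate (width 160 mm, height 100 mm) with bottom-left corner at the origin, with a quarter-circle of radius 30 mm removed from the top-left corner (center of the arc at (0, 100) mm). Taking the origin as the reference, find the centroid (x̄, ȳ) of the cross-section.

plate: A = 160 × 100 = 16000.00, centroid at (80.00, 50.00).
removed quarter-circle: A = −¼π·30² = -706.86, centroid at (12.73, 87.27).
ΣA = 15293.14 mm², ΣAx̄ = 1271000.00 mm³, ΣAȳ = 738314.17 mm³.
x̄ = 1271000.00/15293.14 = 83.11 mm; ȳ = 738314.17/15293.14 = 48.28 mm.

x̄ = 83.11 mm, ȳ = 48.28 mm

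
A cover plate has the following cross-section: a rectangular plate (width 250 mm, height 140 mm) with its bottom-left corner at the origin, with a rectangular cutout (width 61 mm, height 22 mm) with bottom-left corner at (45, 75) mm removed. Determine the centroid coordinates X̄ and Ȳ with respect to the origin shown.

X̄ = 126.97 mm, Ȳ = 69.36 mm

plate: A = 250 × 140 = 35000.00, centroid at (125.00, 70.00).
hole: A = −(61 × 22) = -1342.00, centroid at (75.50, 86.00).
ΣA = 33658.00 mm²
ΣAX̄ = (35000.00)(125.00) + (-1342.00)(75.50) = 4273679.00 mm³
ΣAȲ = (35000.00)(70.00) + (-1342.00)(86.00) = 2334588.00 mm³
X̄ = 4273679.00 / 33658.00 = 126.97 mm
Ȳ = 2334588.00 / 33658.00 = 69.36 mm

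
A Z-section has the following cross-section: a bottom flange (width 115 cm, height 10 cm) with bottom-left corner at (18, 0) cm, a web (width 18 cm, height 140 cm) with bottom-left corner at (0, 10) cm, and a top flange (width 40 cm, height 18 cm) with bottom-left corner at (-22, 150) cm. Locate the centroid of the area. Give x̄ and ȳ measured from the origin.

x̄ = 24.62 cm, ȳ = 73.31 cm

bottom flange: A = 115 × 10 = 1150.00, centroid at (75.50, 5.00).
web: A = 18 × 140 = 2520.00, centroid at (9.00, 80.00).
top flange: A = 40 × 18 = 720.00, centroid at (-2.00, 159.00).
ΣA = 4390.00 cm²
ΣAx̄ = (1150.00)(75.50) + (2520.00)(9.00) + (720.00)(-2.00) = 108065.00 cm³
ΣAȳ = (1150.00)(5.00) + (2520.00)(80.00) + (720.00)(159.00) = 321830.00 cm³
x̄ = 108065.00 / 4390.00 = 24.62 cm
ȳ = 321830.00 / 4390.00 = 73.31 cm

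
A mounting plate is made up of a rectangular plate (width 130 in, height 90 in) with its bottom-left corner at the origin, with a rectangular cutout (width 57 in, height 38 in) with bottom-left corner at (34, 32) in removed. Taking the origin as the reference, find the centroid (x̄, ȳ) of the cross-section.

x̄ = 65.57 in, ȳ = 43.64 in

plate: A = 130 × 90 = 11700.00, centroid at (65.00, 45.00).
hole: A = −(57 × 38) = -2166.00, centroid at (62.50, 51.00).
ΣA = 9534.00 in², ΣAx̄ = 625125.00 in³, ΣAȳ = 416034.00 in³.
x̄ = 625125.00/9534.00 = 65.57 in; ȳ = 416034.00/9534.00 = 43.64 in.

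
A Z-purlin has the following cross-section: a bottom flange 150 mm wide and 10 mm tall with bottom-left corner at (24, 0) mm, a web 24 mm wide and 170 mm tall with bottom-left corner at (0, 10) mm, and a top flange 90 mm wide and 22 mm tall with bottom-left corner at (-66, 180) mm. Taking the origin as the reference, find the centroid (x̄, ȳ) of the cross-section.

x̄ = 20.62 mm, ȳ = 102.29 mm

bottom flange: A = 150 × 10 = 1500.00, centroid at (99.00, 5.00).
web: A = 24 × 170 = 4080.00, centroid at (12.00, 95.00).
top flange: A = 90 × 22 = 1980.00, centroid at (-21.00, 191.00).
ΣA = 7560.00 mm², ΣAx̄ = 155880.00 mm³, ΣAȳ = 773280.00 mm³.
x̄ = 155880.00/7560.00 = 20.62 mm; ȳ = 773280.00/7560.00 = 102.29 mm.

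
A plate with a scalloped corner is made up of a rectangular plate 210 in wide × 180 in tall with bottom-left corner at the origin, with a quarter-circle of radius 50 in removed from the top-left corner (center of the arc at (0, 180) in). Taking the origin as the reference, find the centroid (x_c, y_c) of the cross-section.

x_c = 109.59 in, y_c = 86.23 in

plate: A = 210 × 180 = 37800.00, centroid at (105.00, 90.00).
removed quarter-circle: A = −¼π·50² = -1963.50, centroid at (21.22, 158.78).
ΣA = 35836.50 in²
ΣAx_c = (37800.00)(105.00) + (-1963.50)(21.22) = 3927333.33 in³
ΣAy_c = (37800.00)(90.00) + (-1963.50)(158.78) = 3090237.49 in³
x_c = 3927333.33 / 35836.50 = 109.59 in
y_c = 3090237.49 / 35836.50 = 86.23 in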